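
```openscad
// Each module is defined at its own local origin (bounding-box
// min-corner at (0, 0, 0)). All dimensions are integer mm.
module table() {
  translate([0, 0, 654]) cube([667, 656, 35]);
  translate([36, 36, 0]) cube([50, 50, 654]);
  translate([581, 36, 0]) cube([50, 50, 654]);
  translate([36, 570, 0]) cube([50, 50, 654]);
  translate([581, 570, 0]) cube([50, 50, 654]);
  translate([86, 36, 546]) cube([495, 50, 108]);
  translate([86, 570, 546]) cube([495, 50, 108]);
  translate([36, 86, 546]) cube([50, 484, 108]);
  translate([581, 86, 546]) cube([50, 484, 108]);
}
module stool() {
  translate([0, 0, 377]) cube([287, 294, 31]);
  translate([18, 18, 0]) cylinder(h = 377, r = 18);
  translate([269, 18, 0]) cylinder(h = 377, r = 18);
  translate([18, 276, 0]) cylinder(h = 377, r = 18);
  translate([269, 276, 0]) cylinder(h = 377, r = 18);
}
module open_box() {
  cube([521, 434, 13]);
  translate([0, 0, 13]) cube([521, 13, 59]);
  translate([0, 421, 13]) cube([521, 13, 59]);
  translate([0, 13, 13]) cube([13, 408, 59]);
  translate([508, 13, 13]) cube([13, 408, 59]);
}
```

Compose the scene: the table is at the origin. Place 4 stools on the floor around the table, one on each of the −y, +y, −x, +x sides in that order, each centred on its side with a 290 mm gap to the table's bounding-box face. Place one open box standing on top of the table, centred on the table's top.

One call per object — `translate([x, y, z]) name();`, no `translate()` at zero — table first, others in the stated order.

table();
translate([190, -584, 0]) stool();
translate([190, 946, 0]) stool();
translate([-577, 181, 0]) stool();
translate([957, 181, 0]) stool();
translate([73, 111, 689]) open_box();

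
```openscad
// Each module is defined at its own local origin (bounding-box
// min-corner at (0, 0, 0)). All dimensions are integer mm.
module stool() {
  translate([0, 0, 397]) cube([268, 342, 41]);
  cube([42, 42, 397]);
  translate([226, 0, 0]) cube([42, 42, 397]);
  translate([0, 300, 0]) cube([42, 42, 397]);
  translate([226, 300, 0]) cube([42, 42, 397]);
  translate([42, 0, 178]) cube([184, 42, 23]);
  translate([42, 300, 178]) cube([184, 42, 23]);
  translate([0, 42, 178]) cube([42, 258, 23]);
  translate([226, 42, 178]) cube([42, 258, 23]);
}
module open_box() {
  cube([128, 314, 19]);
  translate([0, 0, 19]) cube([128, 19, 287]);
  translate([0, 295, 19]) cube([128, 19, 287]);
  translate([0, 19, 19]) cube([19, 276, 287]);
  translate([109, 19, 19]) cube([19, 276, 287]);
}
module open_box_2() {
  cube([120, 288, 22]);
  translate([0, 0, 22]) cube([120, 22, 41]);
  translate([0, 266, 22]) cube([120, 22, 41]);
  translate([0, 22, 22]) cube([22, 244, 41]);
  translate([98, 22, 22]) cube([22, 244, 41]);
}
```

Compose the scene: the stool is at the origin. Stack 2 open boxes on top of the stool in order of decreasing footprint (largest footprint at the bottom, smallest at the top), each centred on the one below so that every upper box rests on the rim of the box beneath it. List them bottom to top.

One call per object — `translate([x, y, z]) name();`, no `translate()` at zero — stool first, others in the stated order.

stool();
translate([70, 14, 438]) open_box();
translate([74, 27, 744]) open_box_2();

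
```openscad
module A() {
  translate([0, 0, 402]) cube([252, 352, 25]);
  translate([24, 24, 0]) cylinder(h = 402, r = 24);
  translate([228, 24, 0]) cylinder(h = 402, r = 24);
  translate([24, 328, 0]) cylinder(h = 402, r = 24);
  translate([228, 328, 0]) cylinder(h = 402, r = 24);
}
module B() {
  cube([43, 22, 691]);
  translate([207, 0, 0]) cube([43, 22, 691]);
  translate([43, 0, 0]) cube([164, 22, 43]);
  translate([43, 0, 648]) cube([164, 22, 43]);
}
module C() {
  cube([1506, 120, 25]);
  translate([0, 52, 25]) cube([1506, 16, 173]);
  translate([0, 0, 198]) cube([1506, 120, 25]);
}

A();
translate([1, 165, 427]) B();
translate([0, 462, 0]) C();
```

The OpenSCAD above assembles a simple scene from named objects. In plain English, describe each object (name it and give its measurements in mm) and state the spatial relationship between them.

A is a four-legged stool. The seat is 252×352 mm, 25 mm thick, top at z = 427 mm. It stands on four round legs, each 48 mm in diameter, from z = 0 to the seat underside, each leg's axis is inset half a diameter from the nearest pair of seat edges (so the leg's bounding box is flush with the corner).

B is a picture frame with a 164×605 mm rectangular opening (x by z) and a uniform 43 mm border on every side. Frame depth is 22 mm along y. It is built from two vertical stiles running the full outside height and two horizontal rails spanning the gap between the stiles.

C is an I-beam lying along x, 1506 mm long. Overall section height 223 mm. Two flanges 120 mm wide (y) and 25 mm thick, one on the floor and one at the top; a web 16 mm thick runs between them, centred on the flange width.

The picture frame is on top of the stool, centred. The I-beam is on the floor beside the stool on its +y side.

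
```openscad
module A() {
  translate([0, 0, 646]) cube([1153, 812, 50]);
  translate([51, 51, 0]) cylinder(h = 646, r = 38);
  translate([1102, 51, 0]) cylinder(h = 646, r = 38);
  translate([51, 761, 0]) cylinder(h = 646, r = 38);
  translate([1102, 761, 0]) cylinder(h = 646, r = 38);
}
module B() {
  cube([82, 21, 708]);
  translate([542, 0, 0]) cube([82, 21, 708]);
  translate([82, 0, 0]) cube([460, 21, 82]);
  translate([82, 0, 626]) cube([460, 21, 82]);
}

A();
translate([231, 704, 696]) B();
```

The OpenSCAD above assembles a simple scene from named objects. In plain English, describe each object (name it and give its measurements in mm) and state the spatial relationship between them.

A is a rectangular dining table. The top is 1153×812×50 mm with its upper surface at z = 696 mm. It stands on four round legs of 76 mm diameter, each leg's bounding box inset 13 mm from the nearest pair of top edges, running from the floor to the underside of the top.

B is a picture frame with a 460×544 mm rectangular opening (x by z) and a uniform 82 mm border on every side. Frame depth is 21 mm along y. It is built from two vertical stiles running the full outside height and two horizontal rails spanning the gap between the stiles.

The picture frame is on top of the table.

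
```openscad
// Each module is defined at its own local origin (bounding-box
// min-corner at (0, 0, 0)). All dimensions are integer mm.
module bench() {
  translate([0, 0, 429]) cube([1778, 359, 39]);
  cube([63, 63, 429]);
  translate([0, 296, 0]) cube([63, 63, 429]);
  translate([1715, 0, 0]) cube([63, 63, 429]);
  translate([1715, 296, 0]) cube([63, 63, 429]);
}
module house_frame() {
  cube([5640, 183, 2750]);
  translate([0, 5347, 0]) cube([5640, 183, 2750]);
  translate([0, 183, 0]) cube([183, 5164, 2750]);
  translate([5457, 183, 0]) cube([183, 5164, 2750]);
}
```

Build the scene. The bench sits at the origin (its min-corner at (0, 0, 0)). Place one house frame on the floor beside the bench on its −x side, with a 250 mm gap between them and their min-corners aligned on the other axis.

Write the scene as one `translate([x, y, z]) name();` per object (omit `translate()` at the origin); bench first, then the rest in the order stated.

bench();
translate([-5890, 0, 0]) house_frame();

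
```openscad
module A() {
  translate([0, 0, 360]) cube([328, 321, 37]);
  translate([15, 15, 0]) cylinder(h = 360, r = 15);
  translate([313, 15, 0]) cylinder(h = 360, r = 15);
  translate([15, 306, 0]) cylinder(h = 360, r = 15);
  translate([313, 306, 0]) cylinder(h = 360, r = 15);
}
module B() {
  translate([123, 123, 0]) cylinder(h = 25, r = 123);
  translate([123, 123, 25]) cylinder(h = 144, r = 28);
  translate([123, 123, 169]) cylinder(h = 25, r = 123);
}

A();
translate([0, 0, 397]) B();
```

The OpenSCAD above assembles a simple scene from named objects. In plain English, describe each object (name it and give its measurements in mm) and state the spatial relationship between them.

A is a four-legged stool. The seat is 328×321 mm, 37 mm thick, top at z = 397 mm. It stands on four round legs, each 30 mm in diameter, from z = 0 to the seat underside, each leg's axis is inset half a diameter from the nearest pair of seat edges (so the leg's bounding box is flush with the corner).

B is a spool: two coaxial disc flanges of radius 123 mm and thickness 25 mm, joined by a core cylinder of radius 28 mm and height 144 mm. The lower flange rests on z = 0 and the three cylinders share a vertical axis.

The spool is on top of the stool.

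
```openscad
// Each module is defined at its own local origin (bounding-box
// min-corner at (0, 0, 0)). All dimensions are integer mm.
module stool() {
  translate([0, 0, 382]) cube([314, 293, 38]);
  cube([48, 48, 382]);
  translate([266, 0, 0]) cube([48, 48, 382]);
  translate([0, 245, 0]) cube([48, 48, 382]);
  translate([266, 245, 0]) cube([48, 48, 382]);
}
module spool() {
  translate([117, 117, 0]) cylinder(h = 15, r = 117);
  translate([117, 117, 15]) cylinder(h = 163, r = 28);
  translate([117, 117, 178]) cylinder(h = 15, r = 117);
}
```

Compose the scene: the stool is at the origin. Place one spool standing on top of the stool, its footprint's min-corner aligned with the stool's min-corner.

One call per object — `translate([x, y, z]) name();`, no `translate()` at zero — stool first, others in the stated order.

stool();
translate([0, 0, 420]) spool();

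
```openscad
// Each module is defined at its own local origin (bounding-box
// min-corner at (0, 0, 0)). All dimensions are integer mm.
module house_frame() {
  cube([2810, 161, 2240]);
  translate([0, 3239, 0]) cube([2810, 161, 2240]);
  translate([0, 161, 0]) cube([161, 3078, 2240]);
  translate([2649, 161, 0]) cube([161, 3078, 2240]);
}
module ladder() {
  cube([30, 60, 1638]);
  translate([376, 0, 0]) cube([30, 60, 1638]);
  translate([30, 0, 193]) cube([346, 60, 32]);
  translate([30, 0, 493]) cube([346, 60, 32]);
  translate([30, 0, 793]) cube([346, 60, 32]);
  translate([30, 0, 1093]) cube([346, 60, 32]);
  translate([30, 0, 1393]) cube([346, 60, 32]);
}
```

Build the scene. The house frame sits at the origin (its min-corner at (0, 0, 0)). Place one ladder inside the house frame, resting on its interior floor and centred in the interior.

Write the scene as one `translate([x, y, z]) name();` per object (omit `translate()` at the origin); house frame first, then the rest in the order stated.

house_frame();
translate([1202, 1670, 0]) ladder();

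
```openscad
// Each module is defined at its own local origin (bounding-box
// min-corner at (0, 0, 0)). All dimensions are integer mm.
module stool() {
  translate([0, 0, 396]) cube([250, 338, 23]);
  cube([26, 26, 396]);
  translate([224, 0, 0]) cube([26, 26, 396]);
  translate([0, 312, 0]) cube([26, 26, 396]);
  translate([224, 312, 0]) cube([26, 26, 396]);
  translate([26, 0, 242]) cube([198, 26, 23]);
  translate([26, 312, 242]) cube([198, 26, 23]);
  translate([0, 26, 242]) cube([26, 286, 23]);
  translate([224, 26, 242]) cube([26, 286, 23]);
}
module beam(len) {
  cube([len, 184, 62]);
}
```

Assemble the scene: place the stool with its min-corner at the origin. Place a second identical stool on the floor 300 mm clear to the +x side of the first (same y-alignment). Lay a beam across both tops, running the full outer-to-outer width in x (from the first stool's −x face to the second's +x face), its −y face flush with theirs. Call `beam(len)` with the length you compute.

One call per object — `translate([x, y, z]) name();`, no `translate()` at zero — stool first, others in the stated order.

stool();
translate([550, 0, 0]) stool();
translate([0, 0, 419]) beam(800);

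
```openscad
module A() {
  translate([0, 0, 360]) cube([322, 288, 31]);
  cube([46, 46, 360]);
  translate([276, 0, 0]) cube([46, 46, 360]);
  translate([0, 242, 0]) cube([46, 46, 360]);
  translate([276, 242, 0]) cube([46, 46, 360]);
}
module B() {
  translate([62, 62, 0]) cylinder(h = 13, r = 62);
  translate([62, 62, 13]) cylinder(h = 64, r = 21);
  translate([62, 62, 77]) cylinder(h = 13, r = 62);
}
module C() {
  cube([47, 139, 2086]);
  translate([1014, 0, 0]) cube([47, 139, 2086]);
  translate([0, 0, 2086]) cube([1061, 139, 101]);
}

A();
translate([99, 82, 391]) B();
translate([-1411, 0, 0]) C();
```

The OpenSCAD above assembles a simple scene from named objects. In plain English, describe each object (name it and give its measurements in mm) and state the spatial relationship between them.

A is a simple wooden stool: a rectangular seat 322 mm (x) by 288 mm (y), 31 mm thick, top face at z = 391 mm, on four square legs, each 46×46 mm in cross-section. The legs rest on z = 0, each flush with a corner of the seat.

B is a spool: two coaxial disc flanges of radius 62 mm and thickness 13 mm, joined by a core cylinder of radius 21 mm and height 64 mm. The lower flange rests on z = 0 and the three cylinders share a vertical axis.

C is a rectangular door frame: two vertical jambs of 47×139 mm section, 2086 mm tall, with a clear opening 967 mm wide between their inner faces. A header 101 mm tall and 139 mm deep lies on top of the jambs and spans the full outside width.

The spool is on top of the stool, centred. The door frame is on the floor beside the stool on its −x side.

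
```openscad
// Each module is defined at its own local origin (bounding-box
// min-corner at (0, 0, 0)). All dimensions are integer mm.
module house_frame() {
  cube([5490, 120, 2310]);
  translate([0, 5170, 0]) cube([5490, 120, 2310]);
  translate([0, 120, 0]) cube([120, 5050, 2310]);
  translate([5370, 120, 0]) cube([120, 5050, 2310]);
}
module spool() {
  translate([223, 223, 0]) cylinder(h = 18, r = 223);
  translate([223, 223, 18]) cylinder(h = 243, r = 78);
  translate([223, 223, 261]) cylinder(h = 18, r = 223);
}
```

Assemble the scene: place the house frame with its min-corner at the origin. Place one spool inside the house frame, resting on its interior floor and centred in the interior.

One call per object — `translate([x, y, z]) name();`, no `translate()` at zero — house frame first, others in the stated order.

house_frame();
translate([2522, 2422, 0]) spool();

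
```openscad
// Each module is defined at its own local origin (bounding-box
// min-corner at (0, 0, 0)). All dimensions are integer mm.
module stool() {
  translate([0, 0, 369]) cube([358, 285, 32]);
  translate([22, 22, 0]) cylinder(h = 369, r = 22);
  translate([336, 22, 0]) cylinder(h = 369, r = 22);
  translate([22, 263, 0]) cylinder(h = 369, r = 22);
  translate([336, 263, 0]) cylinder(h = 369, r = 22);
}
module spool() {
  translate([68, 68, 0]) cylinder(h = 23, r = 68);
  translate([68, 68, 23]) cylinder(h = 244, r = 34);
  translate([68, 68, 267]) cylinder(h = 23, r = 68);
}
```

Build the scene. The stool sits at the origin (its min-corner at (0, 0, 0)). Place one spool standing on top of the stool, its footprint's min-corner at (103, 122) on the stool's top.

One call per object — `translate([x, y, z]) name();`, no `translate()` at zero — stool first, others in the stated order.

stool();
translate([103, 122, 401]) spool();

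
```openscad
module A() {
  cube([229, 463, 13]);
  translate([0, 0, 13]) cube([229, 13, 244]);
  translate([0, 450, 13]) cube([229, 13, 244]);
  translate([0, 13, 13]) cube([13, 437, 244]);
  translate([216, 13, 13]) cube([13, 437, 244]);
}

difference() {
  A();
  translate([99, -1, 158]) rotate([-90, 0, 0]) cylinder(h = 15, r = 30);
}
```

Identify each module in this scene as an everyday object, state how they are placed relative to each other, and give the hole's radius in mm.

The subtracted cylinder has r = 30 mm.

A is an open box. The open box has a circular hole through its front wall. The hole's radius is 30 mm.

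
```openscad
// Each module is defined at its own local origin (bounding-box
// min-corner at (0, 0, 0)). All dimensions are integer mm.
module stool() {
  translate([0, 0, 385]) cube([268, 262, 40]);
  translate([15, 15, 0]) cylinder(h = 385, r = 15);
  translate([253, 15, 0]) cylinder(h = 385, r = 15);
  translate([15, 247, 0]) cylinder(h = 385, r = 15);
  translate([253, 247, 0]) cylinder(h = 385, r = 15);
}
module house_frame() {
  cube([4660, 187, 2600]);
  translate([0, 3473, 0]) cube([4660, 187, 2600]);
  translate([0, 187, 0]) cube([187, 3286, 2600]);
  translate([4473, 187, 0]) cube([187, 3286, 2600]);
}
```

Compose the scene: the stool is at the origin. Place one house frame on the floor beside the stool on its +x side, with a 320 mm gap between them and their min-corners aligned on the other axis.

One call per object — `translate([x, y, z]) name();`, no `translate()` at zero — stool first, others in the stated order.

stool();
translate([588, 0, 0]) house_frame();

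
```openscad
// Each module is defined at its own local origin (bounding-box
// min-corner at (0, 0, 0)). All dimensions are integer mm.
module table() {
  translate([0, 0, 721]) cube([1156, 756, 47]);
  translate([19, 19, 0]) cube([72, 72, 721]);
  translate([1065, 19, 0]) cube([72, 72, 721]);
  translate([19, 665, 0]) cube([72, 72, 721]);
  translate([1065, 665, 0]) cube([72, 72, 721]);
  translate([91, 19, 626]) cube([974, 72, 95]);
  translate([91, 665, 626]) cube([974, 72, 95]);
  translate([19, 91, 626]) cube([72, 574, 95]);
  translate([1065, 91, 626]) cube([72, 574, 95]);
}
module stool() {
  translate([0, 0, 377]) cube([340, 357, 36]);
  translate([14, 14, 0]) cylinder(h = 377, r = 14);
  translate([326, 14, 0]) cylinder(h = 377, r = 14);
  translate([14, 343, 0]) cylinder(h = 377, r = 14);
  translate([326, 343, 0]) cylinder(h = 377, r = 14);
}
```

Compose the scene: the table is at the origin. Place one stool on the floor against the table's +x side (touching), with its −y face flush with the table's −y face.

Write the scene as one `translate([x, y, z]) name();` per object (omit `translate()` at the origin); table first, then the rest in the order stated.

table();
translate([1156, 0, 0]) stool();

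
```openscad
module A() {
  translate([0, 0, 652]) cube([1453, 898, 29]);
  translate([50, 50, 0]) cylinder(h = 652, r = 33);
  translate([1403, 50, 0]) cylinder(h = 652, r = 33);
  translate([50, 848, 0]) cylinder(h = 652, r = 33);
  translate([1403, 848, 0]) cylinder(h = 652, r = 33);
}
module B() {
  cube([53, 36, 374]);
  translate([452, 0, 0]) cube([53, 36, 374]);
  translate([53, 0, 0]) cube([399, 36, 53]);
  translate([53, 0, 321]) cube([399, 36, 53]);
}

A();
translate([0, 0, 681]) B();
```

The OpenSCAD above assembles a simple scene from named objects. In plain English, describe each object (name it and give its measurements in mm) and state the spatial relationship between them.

A is a table with a 1453×898 mm rectangular top, 29 mm thick, top surface at z = 681 mm, supported by four round legs of 66 mm diameter, each leg's bounding box inset 17 mm from the nearest pair of top edges, running from the floor.

B is a picture frame with a 399×268 mm rectangular opening (x by z) and a uniform 53 mm border on every side. Frame depth is 36 mm along y. It is built from two vertical stiles running the full outside height and two horizontal rails spanning the gap between the stiles.

The picture frame is on top of the table.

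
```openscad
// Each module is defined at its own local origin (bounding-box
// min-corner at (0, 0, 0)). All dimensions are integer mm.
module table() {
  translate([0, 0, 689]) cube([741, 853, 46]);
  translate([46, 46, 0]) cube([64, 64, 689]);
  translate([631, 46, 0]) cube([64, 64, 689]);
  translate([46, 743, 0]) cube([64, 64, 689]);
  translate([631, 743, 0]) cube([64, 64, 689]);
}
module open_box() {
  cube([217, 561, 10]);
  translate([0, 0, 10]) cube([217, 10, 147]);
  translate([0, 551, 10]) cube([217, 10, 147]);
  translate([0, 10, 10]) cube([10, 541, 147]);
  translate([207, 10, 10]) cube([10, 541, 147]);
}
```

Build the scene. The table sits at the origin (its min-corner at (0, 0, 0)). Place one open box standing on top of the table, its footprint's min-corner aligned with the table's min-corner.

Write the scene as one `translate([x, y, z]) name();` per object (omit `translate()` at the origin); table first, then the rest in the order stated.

table();
translate([0, 0, 735]) open_box();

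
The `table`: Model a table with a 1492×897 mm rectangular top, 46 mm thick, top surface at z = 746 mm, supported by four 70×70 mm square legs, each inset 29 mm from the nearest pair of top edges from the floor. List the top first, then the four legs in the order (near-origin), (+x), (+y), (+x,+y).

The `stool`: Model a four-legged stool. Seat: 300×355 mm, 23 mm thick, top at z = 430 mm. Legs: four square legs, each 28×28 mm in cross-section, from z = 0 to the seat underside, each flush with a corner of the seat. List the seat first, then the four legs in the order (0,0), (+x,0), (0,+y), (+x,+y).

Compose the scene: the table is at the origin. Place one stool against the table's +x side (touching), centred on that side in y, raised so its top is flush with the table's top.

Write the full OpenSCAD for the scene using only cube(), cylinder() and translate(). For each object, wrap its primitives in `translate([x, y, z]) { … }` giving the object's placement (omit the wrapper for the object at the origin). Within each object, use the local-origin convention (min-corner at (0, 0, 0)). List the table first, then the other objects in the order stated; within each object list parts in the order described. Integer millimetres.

translate([0, 0, 700]) cube([1492, 897, 46]);
translate([29, 29, 0]) cube([70, 70, 700]);
translate([1393, 29, 0]) cube([70, 70, 700]);
translate([29, 798, 0]) cube([70, 70, 700]);
translate([1393, 798, 0]) cube([70, 70, 700]);
translate([1492, 271, 316]) {
  translate([0, 0, 407]) cube([300, 355, 23]);
  cube([28, 28, 407]);
  translate([272, 0, 0]) cube([28, 28, 407]);
  translate([0, 327, 0]) cube([28, 28, 407]);
  translate([272, 327, 0]) cube([28, 28, 407]);
}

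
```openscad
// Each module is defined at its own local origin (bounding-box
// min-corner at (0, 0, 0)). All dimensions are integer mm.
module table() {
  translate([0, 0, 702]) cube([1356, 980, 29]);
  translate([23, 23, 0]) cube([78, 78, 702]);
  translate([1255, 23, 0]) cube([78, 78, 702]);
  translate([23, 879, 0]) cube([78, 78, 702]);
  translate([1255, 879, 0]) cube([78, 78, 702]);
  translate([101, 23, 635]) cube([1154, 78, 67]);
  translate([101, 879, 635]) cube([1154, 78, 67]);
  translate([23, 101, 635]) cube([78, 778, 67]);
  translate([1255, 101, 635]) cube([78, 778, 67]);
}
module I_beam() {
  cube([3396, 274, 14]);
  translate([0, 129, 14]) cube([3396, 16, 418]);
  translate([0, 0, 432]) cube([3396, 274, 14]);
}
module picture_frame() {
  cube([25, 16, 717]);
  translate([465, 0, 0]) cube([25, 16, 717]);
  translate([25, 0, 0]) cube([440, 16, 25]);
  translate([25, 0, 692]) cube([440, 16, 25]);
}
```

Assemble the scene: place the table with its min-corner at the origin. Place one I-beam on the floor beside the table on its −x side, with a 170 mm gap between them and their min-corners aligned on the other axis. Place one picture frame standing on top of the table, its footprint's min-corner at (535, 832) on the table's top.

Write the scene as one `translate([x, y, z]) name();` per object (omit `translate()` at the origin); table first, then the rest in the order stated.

table();
translate([-3566, 0, 0]) I_beam();
translate([535, 832, 731]) picture_frame();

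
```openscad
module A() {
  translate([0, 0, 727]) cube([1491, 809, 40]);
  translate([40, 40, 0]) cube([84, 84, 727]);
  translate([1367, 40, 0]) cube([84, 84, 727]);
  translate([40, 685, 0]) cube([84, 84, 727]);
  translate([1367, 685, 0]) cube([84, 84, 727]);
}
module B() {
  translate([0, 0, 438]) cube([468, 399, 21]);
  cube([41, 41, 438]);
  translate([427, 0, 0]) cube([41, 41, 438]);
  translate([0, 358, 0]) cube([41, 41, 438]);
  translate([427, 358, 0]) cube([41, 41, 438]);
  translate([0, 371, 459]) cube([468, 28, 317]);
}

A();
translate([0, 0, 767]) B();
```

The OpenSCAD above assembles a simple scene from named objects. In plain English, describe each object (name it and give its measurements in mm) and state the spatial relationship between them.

A is a table: top 1491 mm (x) × 809 mm (y), 40 mm thick, upper face at z = 767 mm, on four 84×84 mm square legs, each inset 40 mm from the nearest pair of top edges, running from z = 0 to the bottom of the top.

B is a chair. The seat is a 468×399×21 mm slab with its top at z = 459 mm, on four 41×41 mm corner legs (flush with the seat edges, standing on z = 0). A flat backrest 28 mm thick, 317 mm tall, spans the full seat width and rises from the seat top along its +y edge, rear face flush with the rear of the seat.

The chair is on top of the table.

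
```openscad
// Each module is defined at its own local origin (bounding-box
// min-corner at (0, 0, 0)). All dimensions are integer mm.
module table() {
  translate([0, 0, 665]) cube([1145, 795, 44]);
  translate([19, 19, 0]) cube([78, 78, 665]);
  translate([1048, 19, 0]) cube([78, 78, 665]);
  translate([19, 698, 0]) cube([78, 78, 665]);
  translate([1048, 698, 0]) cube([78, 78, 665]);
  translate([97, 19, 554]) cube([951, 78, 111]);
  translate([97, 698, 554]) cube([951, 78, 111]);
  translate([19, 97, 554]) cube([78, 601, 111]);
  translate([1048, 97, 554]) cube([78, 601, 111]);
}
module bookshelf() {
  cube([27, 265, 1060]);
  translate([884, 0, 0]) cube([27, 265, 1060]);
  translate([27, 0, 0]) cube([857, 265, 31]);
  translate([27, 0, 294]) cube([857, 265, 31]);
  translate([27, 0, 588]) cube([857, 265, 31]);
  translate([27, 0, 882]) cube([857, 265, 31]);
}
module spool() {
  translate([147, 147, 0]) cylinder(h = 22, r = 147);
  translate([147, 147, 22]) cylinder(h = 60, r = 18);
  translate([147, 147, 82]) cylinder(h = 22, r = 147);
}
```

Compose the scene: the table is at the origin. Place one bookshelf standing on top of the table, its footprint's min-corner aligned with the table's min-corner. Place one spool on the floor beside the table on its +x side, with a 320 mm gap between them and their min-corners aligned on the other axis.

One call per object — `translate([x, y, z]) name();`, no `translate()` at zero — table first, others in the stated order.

table();
translate([0, 0, 709]) bookshelf();
translate([1465, 0, 0]) spool();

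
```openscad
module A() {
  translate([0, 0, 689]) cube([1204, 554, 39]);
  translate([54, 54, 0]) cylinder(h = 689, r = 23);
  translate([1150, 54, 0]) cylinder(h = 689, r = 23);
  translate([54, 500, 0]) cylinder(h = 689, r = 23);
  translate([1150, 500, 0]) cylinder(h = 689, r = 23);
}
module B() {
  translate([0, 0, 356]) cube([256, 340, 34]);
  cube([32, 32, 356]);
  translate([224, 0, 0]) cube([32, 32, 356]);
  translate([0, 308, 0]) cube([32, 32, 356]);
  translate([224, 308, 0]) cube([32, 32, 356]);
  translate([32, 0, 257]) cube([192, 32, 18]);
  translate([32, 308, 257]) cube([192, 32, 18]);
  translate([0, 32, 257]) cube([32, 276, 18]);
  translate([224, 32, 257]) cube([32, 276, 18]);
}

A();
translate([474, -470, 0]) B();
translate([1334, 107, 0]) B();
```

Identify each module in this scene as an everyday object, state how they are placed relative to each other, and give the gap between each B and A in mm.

A is a table. B is a stool. Two stools sit around the table at the −y, +x sides. The gap between each stool and the table is 130 mm.

Each stool's nearest face is 130 mm from the table's bounding box.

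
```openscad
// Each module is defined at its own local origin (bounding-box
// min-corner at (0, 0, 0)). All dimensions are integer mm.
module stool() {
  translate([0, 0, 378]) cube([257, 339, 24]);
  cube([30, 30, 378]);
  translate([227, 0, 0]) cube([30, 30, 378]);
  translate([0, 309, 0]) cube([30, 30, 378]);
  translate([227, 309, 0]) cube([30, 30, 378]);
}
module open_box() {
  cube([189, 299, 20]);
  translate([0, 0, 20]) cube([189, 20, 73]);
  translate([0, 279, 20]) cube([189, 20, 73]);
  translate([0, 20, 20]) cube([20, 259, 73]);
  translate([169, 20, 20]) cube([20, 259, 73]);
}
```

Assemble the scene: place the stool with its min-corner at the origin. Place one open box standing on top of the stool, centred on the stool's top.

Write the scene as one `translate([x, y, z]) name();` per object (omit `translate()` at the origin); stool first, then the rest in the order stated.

stool();
translate([34, 20, 402]) open_box();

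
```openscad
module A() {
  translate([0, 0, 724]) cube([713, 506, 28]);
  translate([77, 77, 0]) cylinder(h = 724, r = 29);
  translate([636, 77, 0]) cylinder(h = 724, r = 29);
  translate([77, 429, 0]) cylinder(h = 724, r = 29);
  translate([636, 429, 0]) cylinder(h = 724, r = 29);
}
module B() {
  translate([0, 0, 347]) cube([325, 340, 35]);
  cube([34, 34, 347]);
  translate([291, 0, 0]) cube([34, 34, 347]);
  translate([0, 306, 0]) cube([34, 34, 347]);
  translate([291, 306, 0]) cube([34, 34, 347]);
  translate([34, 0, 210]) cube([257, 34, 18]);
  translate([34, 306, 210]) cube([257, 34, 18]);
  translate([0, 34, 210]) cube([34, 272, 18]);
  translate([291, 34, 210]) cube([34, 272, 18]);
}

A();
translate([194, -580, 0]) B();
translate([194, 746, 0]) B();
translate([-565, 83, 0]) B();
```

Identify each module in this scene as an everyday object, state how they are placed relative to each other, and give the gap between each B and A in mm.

A is a table. B is a stool. Three stools sit around the table at the −y, +y, −x sides. The gap between each stool and the table is 240 mm.

Each stool's nearest face is 240 mm from the table's bounding box.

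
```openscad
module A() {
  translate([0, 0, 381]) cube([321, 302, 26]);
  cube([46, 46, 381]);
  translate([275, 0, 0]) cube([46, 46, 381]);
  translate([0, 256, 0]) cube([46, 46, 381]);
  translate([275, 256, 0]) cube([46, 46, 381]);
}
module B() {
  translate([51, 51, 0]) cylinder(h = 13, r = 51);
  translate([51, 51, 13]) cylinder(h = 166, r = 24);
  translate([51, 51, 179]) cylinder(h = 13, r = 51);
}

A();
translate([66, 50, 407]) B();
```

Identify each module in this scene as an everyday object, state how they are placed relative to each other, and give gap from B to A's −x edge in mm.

A is a stool. B is a spool. The spool is on top of the stool. The gap from the spool to the stool's −x edge is 66 mm.

The spool's min-x is at 66; the stool's min-x is 0; gap = 66 mm.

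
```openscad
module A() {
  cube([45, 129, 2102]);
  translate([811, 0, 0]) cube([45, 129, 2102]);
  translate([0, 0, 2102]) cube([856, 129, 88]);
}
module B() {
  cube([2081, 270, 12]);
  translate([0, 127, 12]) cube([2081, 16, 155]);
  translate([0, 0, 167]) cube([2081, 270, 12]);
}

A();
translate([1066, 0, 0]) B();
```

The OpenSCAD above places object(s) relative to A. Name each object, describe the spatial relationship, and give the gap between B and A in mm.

A is a door frame. B is an I-beam. The I-beam is on the floor beside the door frame on its +x side. The gap between the I-beam and the door frame is 210 mm.

The I-beam's nearest face is 210 mm from the door frame's +x face.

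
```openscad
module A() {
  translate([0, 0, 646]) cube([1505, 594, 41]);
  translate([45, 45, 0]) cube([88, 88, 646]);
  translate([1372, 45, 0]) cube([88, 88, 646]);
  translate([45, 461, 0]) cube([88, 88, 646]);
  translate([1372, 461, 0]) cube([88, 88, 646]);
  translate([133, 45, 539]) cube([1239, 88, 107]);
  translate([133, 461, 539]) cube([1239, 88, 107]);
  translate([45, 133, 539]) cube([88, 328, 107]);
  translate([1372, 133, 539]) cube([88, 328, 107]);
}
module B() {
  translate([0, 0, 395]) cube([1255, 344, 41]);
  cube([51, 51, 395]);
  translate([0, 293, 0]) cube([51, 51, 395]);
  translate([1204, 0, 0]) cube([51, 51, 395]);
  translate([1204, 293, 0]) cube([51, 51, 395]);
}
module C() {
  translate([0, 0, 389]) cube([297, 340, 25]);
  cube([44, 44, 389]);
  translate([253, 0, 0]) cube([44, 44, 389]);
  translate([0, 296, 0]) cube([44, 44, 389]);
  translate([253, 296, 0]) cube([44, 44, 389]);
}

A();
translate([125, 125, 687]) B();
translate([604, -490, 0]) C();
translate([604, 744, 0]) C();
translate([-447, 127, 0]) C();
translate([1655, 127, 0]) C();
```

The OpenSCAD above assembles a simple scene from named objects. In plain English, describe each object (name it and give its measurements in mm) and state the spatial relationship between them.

A is a rectangular dining table. The top is 1505×594×41 mm with its upper surface at z = 687 mm. It stands on four 88×88 mm square legs, each inset 45 mm from the nearest pair of top edges, running from the floor to the underside of the top. Four apron rails, 88 mm thick and 107 mm tall, run between adjacent legs with their top edges flush with the underside of the top and their outer faces flush with the legs' outer faces.

B is a bench: a 1255×344 mm seat slab, 41 mm thick, top at z = 436 mm, on four 51×51 mm square legs flush with the seat corners and standing on z = 0.

C is a four-legged stool. The seat is 297×340 mm, 25 mm thick, top at z = 414 mm. It stands on four square legs, each 44×44 mm in cross-section, from z = 0 to the seat underside, each flush with a corner of the seat.

The bench is on top of the table, centred. Four stools sit around the table at the −y, +y, −x, +x sides.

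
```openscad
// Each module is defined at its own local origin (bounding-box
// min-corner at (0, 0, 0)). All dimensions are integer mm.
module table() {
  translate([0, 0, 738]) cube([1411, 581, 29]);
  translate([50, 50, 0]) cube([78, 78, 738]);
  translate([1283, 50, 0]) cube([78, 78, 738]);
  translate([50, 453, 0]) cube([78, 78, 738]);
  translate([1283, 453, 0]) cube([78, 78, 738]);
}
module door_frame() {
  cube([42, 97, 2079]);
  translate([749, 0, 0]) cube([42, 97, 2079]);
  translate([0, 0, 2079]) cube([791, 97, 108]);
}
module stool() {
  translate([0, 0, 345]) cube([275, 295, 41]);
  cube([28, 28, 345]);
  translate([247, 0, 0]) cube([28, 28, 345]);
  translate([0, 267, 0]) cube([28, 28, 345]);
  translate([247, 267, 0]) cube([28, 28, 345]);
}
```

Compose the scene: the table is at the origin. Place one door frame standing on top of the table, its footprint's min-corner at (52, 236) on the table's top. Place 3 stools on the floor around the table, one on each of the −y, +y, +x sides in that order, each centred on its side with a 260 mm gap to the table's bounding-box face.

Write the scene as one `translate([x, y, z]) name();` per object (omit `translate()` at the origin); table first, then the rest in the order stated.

table();
translate([52, 236, 767]) door_frame();
translate([568, -555, 0]) stool();
translate([568, 841, 0]) stool();
translate([1671, 143, 0]) stool();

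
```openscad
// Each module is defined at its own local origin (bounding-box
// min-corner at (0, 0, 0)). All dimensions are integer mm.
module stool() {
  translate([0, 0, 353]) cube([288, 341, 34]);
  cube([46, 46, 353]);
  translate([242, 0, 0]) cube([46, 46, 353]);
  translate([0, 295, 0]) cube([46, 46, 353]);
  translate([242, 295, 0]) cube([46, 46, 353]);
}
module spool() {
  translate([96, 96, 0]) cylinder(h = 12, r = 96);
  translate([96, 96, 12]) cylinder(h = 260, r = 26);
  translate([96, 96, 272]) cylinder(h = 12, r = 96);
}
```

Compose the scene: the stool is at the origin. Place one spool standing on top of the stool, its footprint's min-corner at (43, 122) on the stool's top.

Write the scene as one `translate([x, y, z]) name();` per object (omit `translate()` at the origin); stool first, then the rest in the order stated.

stool();
translate([43, 122, 387]) spool();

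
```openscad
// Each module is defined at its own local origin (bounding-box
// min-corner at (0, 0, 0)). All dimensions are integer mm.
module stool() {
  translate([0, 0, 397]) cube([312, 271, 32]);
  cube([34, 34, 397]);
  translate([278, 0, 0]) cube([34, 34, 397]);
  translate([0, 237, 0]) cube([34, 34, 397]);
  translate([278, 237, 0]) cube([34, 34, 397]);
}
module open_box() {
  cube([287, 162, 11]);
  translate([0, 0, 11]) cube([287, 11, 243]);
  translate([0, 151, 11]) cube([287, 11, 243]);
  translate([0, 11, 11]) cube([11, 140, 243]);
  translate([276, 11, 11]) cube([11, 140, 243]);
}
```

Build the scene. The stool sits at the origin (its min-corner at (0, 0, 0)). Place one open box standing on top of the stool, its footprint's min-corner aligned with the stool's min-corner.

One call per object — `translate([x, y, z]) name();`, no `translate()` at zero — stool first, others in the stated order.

stool();
translate([0, 0, 429]) open_box();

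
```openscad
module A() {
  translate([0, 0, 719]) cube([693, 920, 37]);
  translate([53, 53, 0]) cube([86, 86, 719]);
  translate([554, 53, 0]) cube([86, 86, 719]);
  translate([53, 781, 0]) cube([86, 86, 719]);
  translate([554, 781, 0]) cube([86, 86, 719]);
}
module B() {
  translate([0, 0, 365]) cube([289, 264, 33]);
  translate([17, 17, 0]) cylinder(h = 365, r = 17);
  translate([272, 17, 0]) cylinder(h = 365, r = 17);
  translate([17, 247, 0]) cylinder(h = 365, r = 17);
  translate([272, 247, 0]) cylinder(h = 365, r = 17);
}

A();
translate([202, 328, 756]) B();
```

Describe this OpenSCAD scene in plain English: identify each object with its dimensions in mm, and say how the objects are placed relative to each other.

A is a table with a 693×920 mm rectangular top, 37 mm thick, top surface at z = 756 mm, supported by four 86×86 mm square legs, each inset 53 mm from the nearest pair of top edges, running from the floor.

B is a four-legged stool. The seat is a 289×264×33 mm slab whose top surface is at z = 398 mm; four round legs, each 34 mm in diameter, run from the floor (z = 0) to the underside of the seat, each leg's axis is inset half a diameter from the nearest pair of seat edges (so the leg's bounding box is flush with the corner).

The stool is on top of the table, centred.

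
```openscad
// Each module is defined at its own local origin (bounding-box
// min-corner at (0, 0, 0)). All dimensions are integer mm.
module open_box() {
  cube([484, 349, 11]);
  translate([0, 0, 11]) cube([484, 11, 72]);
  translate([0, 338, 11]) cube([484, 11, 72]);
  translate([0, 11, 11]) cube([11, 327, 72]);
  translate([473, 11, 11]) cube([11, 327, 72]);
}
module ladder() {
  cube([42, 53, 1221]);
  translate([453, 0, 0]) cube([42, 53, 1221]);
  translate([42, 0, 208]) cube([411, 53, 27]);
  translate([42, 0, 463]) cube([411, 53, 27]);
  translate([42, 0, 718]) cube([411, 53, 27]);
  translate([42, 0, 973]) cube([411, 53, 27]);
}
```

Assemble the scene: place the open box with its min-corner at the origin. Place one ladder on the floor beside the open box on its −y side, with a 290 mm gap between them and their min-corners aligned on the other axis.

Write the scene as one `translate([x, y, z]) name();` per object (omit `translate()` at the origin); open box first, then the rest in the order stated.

open_box();
translate([0, -343, 0]) ladder();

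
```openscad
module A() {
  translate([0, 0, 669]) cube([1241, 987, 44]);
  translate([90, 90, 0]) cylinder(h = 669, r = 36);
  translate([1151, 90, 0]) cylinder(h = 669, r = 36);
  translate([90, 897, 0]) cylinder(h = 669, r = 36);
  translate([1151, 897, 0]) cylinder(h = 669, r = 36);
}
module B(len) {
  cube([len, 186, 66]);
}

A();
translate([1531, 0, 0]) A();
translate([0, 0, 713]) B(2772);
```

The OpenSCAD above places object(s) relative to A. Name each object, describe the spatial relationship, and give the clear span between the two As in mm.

Second table starts at x = 1531; first ends at x = 1241; clear span = 1531 − 1241 = 290 mm.

A is a table. B is a beam. A beam spans the tops of two tables. The clear span between the two tables is 290 mm.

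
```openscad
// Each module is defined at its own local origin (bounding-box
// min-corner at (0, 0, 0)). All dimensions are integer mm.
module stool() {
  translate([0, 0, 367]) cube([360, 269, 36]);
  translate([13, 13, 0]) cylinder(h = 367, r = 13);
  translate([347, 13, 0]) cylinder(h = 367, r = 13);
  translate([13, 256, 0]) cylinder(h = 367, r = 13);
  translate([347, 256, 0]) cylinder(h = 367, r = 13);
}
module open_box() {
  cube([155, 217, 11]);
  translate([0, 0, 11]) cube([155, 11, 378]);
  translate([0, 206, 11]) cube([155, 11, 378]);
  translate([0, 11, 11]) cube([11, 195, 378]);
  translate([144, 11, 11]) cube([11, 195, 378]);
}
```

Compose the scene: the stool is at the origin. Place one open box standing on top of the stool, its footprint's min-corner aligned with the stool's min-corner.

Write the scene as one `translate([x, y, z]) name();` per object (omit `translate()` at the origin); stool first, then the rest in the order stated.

stool();
translate([0, 0, 403]) open_box();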